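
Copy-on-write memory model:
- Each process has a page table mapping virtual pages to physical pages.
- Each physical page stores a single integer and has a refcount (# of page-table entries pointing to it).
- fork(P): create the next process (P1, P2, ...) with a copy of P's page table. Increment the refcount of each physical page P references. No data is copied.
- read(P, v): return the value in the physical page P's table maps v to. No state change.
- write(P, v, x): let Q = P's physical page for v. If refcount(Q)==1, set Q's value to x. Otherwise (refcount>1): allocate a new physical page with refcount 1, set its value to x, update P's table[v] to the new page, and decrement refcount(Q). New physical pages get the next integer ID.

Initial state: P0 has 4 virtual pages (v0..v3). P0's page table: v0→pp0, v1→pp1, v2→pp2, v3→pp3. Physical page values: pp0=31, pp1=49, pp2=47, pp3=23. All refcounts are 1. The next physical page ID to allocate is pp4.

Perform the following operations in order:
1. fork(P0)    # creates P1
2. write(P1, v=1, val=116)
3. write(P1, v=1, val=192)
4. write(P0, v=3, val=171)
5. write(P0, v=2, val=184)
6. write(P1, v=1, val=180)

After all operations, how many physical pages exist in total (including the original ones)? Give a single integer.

Answer: 7

Derivation:
Op 1: fork(P0) -> P1. 4 ppages; refcounts: pp0:2 pp1:2 pp2:2 pp3:2
Op 2: write(P1, v1, 116). refcount(pp1)=2>1 -> COPY to pp4. 5 ppages; refcounts: pp0:2 pp1:1 pp2:2 pp3:2 pp4:1
Op 3: write(P1, v1, 192). refcount(pp4)=1 -> write in place. 5 ppages; refcounts: pp0:2 pp1:1 pp2:2 pp3:2 pp4:1
Op 4: write(P0, v3, 171). refcount(pp3)=2>1 -> COPY to pp5. 6 ppages; refcounts: pp0:2 pp1:1 pp2:2 pp3:1 pp4:1 pp5:1
Op 5: write(P0, v2, 184). refcount(pp2)=2>1 -> COPY to pp6. 7 ppages; refcounts: pp0:2 pp1:1 pp2:1 pp3:1 pp4:1 pp5:1 pp6:1
Op 6: write(P1, v1, 180). refcount(pp4)=1 -> write in place. 7 ppages; refcounts: pp0:2 pp1:1 pp2:1 pp3:1 pp4:1 pp5:1 pp6:1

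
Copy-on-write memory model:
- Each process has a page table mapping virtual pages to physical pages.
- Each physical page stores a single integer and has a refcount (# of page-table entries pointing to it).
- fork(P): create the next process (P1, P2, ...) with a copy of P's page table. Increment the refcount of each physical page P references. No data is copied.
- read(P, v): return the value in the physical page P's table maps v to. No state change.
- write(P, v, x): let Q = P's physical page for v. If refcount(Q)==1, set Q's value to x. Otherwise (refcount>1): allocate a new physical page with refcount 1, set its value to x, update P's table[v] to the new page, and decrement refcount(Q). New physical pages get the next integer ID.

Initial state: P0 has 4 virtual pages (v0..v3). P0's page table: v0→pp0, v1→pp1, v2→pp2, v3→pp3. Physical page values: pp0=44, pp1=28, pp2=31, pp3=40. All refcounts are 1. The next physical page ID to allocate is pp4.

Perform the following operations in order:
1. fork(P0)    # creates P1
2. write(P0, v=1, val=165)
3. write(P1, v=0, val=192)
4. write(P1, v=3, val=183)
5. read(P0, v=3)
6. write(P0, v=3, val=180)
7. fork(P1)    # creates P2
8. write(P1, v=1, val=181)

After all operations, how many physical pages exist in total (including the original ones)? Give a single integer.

Answer: 8

Derivation:
Op 1: fork(P0) -> P1. 4 ppages; refcounts: pp0:2 pp1:2 pp2:2 pp3:2
Op 2: write(P0, v1, 165). refcount(pp1)=2>1 -> COPY to pp4. 5 ppages; refcounts: pp0:2 pp1:1 pp2:2 pp3:2 pp4:1
Op 3: write(P1, v0, 192). refcount(pp0)=2>1 -> COPY to pp5. 6 ppages; refcounts: pp0:1 pp1:1 pp2:2 pp3:2 pp4:1 pp5:1
Op 4: write(P1, v3, 183). refcount(pp3)=2>1 -> COPY to pp6. 7 ppages; refcounts: pp0:1 pp1:1 pp2:2 pp3:1 pp4:1 pp5:1 pp6:1
Op 5: read(P0, v3) -> 40. No state change.
Op 6: write(P0, v3, 180). refcount(pp3)=1 -> write in place. 7 ppages; refcounts: pp0:1 pp1:1 pp2:2 pp3:1 pp4:1 pp5:1 pp6:1
Op 7: fork(P1) -> P2. 7 ppages; refcounts: pp0:1 pp1:2 pp2:3 pp3:1 pp4:1 pp5:2 pp6:2
Op 8: write(P1, v1, 181). refcount(pp1)=2>1 -> COPY to pp7. 8 ppages; refcounts: pp0:1 pp1:1 pp2:3 pp3:1 pp4:1 pp5:2 pp6:2 pp7:1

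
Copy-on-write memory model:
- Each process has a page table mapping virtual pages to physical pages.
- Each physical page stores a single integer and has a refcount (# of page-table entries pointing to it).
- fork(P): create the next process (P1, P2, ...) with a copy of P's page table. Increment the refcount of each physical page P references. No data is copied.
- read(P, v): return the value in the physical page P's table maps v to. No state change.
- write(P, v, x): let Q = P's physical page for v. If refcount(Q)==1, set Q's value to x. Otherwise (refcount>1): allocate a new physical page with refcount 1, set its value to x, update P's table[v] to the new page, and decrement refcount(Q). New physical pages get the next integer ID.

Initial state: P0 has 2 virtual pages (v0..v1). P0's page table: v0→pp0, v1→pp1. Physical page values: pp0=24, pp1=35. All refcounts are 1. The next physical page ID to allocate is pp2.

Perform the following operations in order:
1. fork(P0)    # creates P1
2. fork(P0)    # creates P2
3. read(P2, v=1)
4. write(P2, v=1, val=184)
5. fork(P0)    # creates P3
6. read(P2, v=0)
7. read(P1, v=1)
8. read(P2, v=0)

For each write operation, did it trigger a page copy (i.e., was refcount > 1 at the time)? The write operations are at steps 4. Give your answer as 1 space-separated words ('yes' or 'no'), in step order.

Op 1: fork(P0) -> P1. 2 ppages; refcounts: pp0:2 pp1:2
Op 2: fork(P0) -> P2. 2 ppages; refcounts: pp0:3 pp1:3
Op 3: read(P2, v1) -> 35. No state change.
Op 4: write(P2, v1, 184). refcount(pp1)=3>1 -> COPY to pp2. 3 ppages; refcounts: pp0:3 pp1:2 pp2:1
Op 5: fork(P0) -> P3. 3 ppages; refcounts: pp0:4 pp1:3 pp2:1
Op 6: read(P2, v0) -> 24. No state change.
Op 7: read(P1, v1) -> 35. No state change.
Op 8: read(P2, v0) -> 24. No state change.

yes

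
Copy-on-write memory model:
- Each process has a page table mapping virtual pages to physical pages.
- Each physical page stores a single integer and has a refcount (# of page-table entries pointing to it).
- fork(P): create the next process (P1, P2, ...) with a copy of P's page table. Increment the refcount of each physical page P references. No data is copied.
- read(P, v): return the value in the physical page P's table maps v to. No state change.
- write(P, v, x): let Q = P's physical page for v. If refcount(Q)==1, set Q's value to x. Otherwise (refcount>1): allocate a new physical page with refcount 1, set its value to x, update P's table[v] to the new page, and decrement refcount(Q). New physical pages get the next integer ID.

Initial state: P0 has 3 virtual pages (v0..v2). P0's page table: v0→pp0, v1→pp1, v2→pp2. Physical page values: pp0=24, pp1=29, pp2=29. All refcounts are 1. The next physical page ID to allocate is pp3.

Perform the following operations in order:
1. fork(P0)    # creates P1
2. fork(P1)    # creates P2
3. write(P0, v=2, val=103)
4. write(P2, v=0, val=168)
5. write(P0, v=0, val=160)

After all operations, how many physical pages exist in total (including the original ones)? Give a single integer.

Op 1: fork(P0) -> P1. 3 ppages; refcounts: pp0:2 pp1:2 pp2:2
Op 2: fork(P1) -> P2. 3 ppages; refcounts: pp0:3 pp1:3 pp2:3
Op 3: write(P0, v2, 103). refcount(pp2)=3>1 -> COPY to pp3. 4 ppages; refcounts: pp0:3 pp1:3 pp2:2 pp3:1
Op 4: write(P2, v0, 168). refcount(pp0)=3>1 -> COPY to pp4. 5 ppages; refcounts: pp0:2 pp1:3 pp2:2 pp3:1 pp4:1
Op 5: write(P0, v0, 160). refcount(pp0)=2>1 -> COPY to pp5. 6 ppages; refcounts: pp0:1 pp1:3 pp2:2 pp3:1 pp4:1 pp5:1

Answer: 6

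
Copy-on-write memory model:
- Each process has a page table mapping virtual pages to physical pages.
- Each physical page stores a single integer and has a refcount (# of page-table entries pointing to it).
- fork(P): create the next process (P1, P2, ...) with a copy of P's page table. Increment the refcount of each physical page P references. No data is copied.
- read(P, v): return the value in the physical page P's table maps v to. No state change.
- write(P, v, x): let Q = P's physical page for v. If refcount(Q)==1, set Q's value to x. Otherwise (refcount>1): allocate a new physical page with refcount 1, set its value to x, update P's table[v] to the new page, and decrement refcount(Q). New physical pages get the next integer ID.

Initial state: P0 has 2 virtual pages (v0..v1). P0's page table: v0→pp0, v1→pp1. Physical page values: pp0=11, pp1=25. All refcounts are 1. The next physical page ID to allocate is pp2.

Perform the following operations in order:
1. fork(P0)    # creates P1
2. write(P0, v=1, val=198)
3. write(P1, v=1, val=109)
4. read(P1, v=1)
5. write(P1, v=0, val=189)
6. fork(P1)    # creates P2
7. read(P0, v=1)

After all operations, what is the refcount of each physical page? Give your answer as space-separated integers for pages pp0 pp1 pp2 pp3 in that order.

Answer: 1 2 1 2

Derivation:
Op 1: fork(P0) -> P1. 2 ppages; refcounts: pp0:2 pp1:2
Op 2: write(P0, v1, 198). refcount(pp1)=2>1 -> COPY to pp2. 3 ppages; refcounts: pp0:2 pp1:1 pp2:1
Op 3: write(P1, v1, 109). refcount(pp1)=1 -> write in place. 3 ppages; refcounts: pp0:2 pp1:1 pp2:1
Op 4: read(P1, v1) -> 109. No state change.
Op 5: write(P1, v0, 189). refcount(pp0)=2>1 -> COPY to pp3. 4 ppages; refcounts: pp0:1 pp1:1 pp2:1 pp3:1
Op 6: fork(P1) -> P2. 4 ppages; refcounts: pp0:1 pp1:2 pp2:1 pp3:2
Op 7: read(P0, v1) -> 198. No state change.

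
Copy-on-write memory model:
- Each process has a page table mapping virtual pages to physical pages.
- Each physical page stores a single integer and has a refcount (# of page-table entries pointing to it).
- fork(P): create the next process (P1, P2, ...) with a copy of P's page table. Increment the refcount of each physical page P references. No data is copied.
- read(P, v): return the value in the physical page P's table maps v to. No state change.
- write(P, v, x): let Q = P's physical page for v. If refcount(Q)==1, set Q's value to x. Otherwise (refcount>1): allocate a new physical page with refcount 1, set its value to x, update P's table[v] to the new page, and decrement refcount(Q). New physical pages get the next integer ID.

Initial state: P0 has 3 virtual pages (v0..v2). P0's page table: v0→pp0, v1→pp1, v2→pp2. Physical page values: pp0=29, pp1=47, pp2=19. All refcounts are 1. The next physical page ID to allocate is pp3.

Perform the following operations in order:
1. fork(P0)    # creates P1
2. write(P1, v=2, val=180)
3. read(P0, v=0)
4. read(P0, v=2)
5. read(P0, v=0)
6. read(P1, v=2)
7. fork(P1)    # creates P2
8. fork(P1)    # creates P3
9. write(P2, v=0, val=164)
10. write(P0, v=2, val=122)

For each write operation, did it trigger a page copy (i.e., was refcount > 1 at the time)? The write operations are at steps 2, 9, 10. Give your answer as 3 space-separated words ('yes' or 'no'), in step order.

Op 1: fork(P0) -> P1. 3 ppages; refcounts: pp0:2 pp1:2 pp2:2
Op 2: write(P1, v2, 180). refcount(pp2)=2>1 -> COPY to pp3. 4 ppages; refcounts: pp0:2 pp1:2 pp2:1 pp3:1
Op 3: read(P0, v0) -> 29. No state change.
Op 4: read(P0, v2) -> 19. No state change.
Op 5: read(P0, v0) -> 29. No state change.
Op 6: read(P1, v2) -> 180. No state change.
Op 7: fork(P1) -> P2. 4 ppages; refcounts: pp0:3 pp1:3 pp2:1 pp3:2
Op 8: fork(P1) -> P3. 4 ppages; refcounts: pp0:4 pp1:4 pp2:1 pp3:3
Op 9: write(P2, v0, 164). refcount(pp0)=4>1 -> COPY to pp4. 5 ppages; refcounts: pp0:3 pp1:4 pp2:1 pp3:3 pp4:1
Op 10: write(P0, v2, 122). refcount(pp2)=1 -> write in place. 5 ppages; refcounts: pp0:3 pp1:4 pp2:1 pp3:3 pp4:1

yes yes no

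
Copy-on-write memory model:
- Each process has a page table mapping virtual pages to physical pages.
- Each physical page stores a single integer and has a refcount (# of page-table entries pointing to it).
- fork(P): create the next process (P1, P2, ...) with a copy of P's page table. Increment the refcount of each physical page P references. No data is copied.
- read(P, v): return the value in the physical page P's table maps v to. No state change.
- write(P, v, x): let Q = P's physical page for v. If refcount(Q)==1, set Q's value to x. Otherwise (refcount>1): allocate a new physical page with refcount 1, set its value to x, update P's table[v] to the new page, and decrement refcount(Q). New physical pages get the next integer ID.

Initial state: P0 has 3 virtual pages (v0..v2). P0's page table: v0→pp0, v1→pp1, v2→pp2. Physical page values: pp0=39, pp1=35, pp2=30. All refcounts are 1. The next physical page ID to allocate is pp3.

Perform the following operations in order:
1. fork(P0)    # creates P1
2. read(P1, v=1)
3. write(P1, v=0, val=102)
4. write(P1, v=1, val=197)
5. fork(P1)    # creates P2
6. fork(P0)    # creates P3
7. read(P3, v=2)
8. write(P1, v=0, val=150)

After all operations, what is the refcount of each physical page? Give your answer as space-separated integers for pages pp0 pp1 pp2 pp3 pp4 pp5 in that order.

Op 1: fork(P0) -> P1. 3 ppages; refcounts: pp0:2 pp1:2 pp2:2
Op 2: read(P1, v1) -> 35. No state change.
Op 3: write(P1, v0, 102). refcount(pp0)=2>1 -> COPY to pp3. 4 ppages; refcounts: pp0:1 pp1:2 pp2:2 pp3:1
Op 4: write(P1, v1, 197). refcount(pp1)=2>1 -> COPY to pp4. 5 ppages; refcounts: pp0:1 pp1:1 pp2:2 pp3:1 pp4:1
Op 5: fork(P1) -> P2. 5 ppages; refcounts: pp0:1 pp1:1 pp2:3 pp3:2 pp4:2
Op 6: fork(P0) -> P3. 5 ppages; refcounts: pp0:2 pp1:2 pp2:4 pp3:2 pp4:2
Op 7: read(P3, v2) -> 30. No state change.
Op 8: write(P1, v0, 150). refcount(pp3)=2>1 -> COPY to pp5. 6 ppages; refcounts: pp0:2 pp1:2 pp2:4 pp3:1 pp4:2 pp5:1

Answer: 2 2 4 1 2 1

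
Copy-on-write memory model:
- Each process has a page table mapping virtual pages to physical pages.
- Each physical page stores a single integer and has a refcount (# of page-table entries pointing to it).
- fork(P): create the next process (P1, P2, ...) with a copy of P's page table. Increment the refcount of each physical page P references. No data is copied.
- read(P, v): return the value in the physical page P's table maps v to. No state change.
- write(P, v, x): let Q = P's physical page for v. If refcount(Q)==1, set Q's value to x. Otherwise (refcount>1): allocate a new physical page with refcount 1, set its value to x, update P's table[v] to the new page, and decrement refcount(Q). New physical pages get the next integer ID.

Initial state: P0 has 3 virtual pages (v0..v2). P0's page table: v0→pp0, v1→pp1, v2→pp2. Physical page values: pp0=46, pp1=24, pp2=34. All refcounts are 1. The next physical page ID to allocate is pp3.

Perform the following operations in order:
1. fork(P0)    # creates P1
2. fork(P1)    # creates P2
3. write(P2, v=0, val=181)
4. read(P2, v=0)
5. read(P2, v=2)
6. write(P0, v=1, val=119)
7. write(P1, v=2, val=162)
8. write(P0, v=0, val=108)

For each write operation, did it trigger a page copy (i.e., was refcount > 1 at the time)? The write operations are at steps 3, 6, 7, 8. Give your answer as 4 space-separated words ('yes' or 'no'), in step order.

Op 1: fork(P0) -> P1. 3 ppages; refcounts: pp0:2 pp1:2 pp2:2
Op 2: fork(P1) -> P2. 3 ppages; refcounts: pp0:3 pp1:3 pp2:3
Op 3: write(P2, v0, 181). refcount(pp0)=3>1 -> COPY to pp3. 4 ppages; refcounts: pp0:2 pp1:3 pp2:3 pp3:1
Op 4: read(P2, v0) -> 181. No state change.
Op 5: read(P2, v2) -> 34. No state change.
Op 6: write(P0, v1, 119). refcount(pp1)=3>1 -> COPY to pp4. 5 ppages; refcounts: pp0:2 pp1:2 pp2:3 pp3:1 pp4:1
Op 7: write(P1, v2, 162). refcount(pp2)=3>1 -> COPY to pp5. 6 ppages; refcounts: pp0:2 pp1:2 pp2:2 pp3:1 pp4:1 pp5:1
Op 8: write(P0, v0, 108). refcount(pp0)=2>1 -> COPY to pp6. 7 ppages; refcounts: pp0:1 pp1:2 pp2:2 pp3:1 pp4:1 pp5:1 pp6:1

yes yes yes yes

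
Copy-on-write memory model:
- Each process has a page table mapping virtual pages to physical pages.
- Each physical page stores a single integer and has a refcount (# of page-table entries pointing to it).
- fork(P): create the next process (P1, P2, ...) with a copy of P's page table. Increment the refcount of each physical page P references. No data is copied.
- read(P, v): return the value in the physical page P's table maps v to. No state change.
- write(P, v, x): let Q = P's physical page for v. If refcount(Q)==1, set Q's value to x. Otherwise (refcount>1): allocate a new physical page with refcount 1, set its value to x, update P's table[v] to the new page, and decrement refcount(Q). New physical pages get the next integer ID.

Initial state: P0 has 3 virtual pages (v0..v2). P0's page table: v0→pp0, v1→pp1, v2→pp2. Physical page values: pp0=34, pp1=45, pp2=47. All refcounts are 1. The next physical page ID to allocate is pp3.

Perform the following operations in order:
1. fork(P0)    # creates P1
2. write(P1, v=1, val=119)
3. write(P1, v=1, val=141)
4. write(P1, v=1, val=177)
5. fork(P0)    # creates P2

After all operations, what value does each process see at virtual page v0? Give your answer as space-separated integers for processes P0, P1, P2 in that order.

Op 1: fork(P0) -> P1. 3 ppages; refcounts: pp0:2 pp1:2 pp2:2
Op 2: write(P1, v1, 119). refcount(pp1)=2>1 -> COPY to pp3. 4 ppages; refcounts: pp0:2 pp1:1 pp2:2 pp3:1
Op 3: write(P1, v1, 141). refcount(pp3)=1 -> write in place. 4 ppages; refcounts: pp0:2 pp1:1 pp2:2 pp3:1
Op 4: write(P1, v1, 177). refcount(pp3)=1 -> write in place. 4 ppages; refcounts: pp0:2 pp1:1 pp2:2 pp3:1
Op 5: fork(P0) -> P2. 4 ppages; refcounts: pp0:3 pp1:2 pp2:3 pp3:1
P0: v0 -> pp0 = 34
P1: v0 -> pp0 = 34
P2: v0 -> pp0 = 34

Answer: 34 34 34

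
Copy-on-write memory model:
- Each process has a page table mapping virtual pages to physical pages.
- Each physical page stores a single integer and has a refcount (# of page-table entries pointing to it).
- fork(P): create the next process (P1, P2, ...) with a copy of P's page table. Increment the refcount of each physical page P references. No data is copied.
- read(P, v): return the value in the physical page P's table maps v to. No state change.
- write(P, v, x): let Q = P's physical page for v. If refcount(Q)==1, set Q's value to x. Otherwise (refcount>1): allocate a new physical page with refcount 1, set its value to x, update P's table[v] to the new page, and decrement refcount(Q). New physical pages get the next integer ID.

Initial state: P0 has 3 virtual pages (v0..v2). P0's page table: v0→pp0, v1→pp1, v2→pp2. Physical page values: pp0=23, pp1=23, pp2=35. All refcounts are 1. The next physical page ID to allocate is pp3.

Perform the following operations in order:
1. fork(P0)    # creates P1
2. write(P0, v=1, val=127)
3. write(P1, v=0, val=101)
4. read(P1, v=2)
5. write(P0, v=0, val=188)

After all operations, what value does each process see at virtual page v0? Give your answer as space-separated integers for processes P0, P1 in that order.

Op 1: fork(P0) -> P1. 3 ppages; refcounts: pp0:2 pp1:2 pp2:2
Op 2: write(P0, v1, 127). refcount(pp1)=2>1 -> COPY to pp3. 4 ppages; refcounts: pp0:2 pp1:1 pp2:2 pp3:1
Op 3: write(P1, v0, 101). refcount(pp0)=2>1 -> COPY to pp4. 5 ppages; refcounts: pp0:1 pp1:1 pp2:2 pp3:1 pp4:1
Op 4: read(P1, v2) -> 35. No state change.
Op 5: write(P0, v0, 188). refcount(pp0)=1 -> write in place. 5 ppages; refcounts: pp0:1 pp1:1 pp2:2 pp3:1 pp4:1
P0: v0 -> pp0 = 188
P1: v0 -> pp4 = 101

Answer: 188 101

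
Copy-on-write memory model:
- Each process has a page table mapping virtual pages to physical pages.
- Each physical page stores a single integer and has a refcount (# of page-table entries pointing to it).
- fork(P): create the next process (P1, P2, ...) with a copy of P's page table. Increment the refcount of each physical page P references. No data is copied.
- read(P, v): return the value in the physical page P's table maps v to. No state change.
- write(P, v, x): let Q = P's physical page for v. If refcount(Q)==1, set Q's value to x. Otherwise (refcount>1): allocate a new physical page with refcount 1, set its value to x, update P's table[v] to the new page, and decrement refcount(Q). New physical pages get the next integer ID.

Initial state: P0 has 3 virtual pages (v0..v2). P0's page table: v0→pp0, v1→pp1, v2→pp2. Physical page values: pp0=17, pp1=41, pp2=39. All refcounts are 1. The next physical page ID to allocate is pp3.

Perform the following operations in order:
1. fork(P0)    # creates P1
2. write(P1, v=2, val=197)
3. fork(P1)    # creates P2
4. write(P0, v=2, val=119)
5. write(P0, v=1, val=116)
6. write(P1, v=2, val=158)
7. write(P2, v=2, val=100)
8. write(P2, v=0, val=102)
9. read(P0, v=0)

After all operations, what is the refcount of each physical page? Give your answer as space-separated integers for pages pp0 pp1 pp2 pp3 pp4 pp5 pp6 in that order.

Op 1: fork(P0) -> P1. 3 ppages; refcounts: pp0:2 pp1:2 pp2:2
Op 2: write(P1, v2, 197). refcount(pp2)=2>1 -> COPY to pp3. 4 ppages; refcounts: pp0:2 pp1:2 pp2:1 pp3:1
Op 3: fork(P1) -> P2. 4 ppages; refcounts: pp0:3 pp1:3 pp2:1 pp3:2
Op 4: write(P0, v2, 119). refcount(pp2)=1 -> write in place. 4 ppages; refcounts: pp0:3 pp1:3 pp2:1 pp3:2
Op 5: write(P0, v1, 116). refcount(pp1)=3>1 -> COPY to pp4. 5 ppages; refcounts: pp0:3 pp1:2 pp2:1 pp3:2 pp4:1
Op 6: write(P1, v2, 158). refcount(pp3)=2>1 -> COPY to pp5. 6 ppages; refcounts: pp0:3 pp1:2 pp2:1 pp3:1 pp4:1 pp5:1
Op 7: write(P2, v2, 100). refcount(pp3)=1 -> write in place. 6 ppages; refcounts: pp0:3 pp1:2 pp2:1 pp3:1 pp4:1 pp5:1
Op 8: write(P2, v0, 102). refcount(pp0)=3>1 -> COPY to pp6. 7 ppages; refcounts: pp0:2 pp1:2 pp2:1 pp3:1 pp4:1 pp5:1 pp6:1
Op 9: read(P0, v0) -> 17. No state change.

Answer: 2 2 1 1 1 1 1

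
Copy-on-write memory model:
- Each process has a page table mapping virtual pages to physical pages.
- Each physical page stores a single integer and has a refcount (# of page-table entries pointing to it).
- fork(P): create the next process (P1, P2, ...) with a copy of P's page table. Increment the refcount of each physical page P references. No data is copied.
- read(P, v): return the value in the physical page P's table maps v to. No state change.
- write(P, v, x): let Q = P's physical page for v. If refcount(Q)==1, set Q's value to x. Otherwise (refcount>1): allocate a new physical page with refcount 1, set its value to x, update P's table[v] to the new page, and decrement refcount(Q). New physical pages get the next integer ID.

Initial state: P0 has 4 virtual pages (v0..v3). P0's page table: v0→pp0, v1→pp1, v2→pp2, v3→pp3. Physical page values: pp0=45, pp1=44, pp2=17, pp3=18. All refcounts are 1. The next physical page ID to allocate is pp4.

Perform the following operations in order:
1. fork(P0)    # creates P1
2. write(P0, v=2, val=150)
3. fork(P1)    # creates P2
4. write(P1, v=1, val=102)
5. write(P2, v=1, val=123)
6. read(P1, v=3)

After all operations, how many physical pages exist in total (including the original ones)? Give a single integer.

Answer: 7

Derivation:
Op 1: fork(P0) -> P1. 4 ppages; refcounts: pp0:2 pp1:2 pp2:2 pp3:2
Op 2: write(P0, v2, 150). refcount(pp2)=2>1 -> COPY to pp4. 5 ppages; refcounts: pp0:2 pp1:2 pp2:1 pp3:2 pp4:1
Op 3: fork(P1) -> P2. 5 ppages; refcounts: pp0:3 pp1:3 pp2:2 pp3:3 pp4:1
Op 4: write(P1, v1, 102). refcount(pp1)=3>1 -> COPY to pp5. 6 ppages; refcounts: pp0:3 pp1:2 pp2:2 pp3:3 pp4:1 pp5:1
Op 5: write(P2, v1, 123). refcount(pp1)=2>1 -> COPY to pp6. 7 ppages; refcounts: pp0:3 pp1:1 pp2:2 pp3:3 pp4:1 pp5:1 pp6:1
Op 6: read(P1, v3) -> 18. No state change.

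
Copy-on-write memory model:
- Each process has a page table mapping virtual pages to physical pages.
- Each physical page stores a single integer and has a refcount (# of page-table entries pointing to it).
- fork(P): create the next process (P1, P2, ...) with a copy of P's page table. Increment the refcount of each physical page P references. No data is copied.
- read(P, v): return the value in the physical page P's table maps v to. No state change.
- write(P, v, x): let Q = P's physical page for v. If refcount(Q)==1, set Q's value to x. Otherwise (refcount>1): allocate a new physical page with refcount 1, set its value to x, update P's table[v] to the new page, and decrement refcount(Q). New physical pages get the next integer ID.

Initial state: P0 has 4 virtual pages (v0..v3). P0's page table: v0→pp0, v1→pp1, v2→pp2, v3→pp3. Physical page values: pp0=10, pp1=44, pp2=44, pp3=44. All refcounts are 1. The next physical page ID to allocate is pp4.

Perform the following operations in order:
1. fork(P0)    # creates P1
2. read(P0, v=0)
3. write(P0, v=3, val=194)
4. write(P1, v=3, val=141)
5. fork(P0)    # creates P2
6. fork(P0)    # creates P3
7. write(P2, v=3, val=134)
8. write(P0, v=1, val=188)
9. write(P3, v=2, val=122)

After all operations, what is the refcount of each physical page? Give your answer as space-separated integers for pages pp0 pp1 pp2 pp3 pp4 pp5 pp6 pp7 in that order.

Op 1: fork(P0) -> P1. 4 ppages; refcounts: pp0:2 pp1:2 pp2:2 pp3:2
Op 2: read(P0, v0) -> 10. No state change.
Op 3: write(P0, v3, 194). refcount(pp3)=2>1 -> COPY to pp4. 5 ppages; refcounts: pp0:2 pp1:2 pp2:2 pp3:1 pp4:1
Op 4: write(P1, v3, 141). refcount(pp3)=1 -> write in place. 5 ppages; refcounts: pp0:2 pp1:2 pp2:2 pp3:1 pp4:1
Op 5: fork(P0) -> P2. 5 ppages; refcounts: pp0:3 pp1:3 pp2:3 pp3:1 pp4:2
Op 6: fork(P0) -> P3. 5 ppages; refcounts: pp0:4 pp1:4 pp2:4 pp3:1 pp4:3
Op 7: write(P2, v3, 134). refcount(pp4)=3>1 -> COPY to pp5. 6 ppages; refcounts: pp0:4 pp1:4 pp2:4 pp3:1 pp4:2 pp5:1
Op 8: write(P0, v1, 188). refcount(pp1)=4>1 -> COPY to pp6. 7 ppages; refcounts: pp0:4 pp1:3 pp2:4 pp3:1 pp4:2 pp5:1 pp6:1
Op 9: write(P3, v2, 122). refcount(pp2)=4>1 -> COPY to pp7. 8 ppages; refcounts: pp0:4 pp1:3 pp2:3 pp3:1 pp4:2 pp5:1 pp6:1 pp7:1

Answer: 4 3 3 1 2 1 1 1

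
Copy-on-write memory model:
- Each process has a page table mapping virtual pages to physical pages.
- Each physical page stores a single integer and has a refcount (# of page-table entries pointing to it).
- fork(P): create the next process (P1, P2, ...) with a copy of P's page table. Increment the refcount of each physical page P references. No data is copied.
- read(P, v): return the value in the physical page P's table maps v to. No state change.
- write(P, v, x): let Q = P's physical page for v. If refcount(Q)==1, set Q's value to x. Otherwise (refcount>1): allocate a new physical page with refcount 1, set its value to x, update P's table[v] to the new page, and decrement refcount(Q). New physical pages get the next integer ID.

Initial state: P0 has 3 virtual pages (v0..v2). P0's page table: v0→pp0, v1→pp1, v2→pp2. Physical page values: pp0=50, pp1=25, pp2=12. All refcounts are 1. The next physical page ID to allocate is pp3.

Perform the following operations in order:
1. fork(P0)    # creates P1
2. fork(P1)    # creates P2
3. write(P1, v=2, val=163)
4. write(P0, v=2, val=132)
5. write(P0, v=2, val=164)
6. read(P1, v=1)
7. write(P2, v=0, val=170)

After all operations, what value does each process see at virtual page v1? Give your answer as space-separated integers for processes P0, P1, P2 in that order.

Answer: 25 25 25

Derivation:
Op 1: fork(P0) -> P1. 3 ppages; refcounts: pp0:2 pp1:2 pp2:2
Op 2: fork(P1) -> P2. 3 ppages; refcounts: pp0:3 pp1:3 pp2:3
Op 3: write(P1, v2, 163). refcount(pp2)=3>1 -> COPY to pp3. 4 ppages; refcounts: pp0:3 pp1:3 pp2:2 pp3:1
Op 4: write(P0, v2, 132). refcount(pp2)=2>1 -> COPY to pp4. 5 ppages; refcounts: pp0:3 pp1:3 pp2:1 pp3:1 pp4:1
Op 5: write(P0, v2, 164). refcount(pp4)=1 -> write in place. 5 ppages; refcounts: pp0:3 pp1:3 pp2:1 pp3:1 pp4:1
Op 6: read(P1, v1) -> 25. No state change.
Op 7: write(P2, v0, 170). refcount(pp0)=3>1 -> COPY to pp5. 6 ppages; refcounts: pp0:2 pp1:3 pp2:1 pp3:1 pp4:1 pp5:1
P0: v1 -> pp1 = 25
P1: v1 -> pp1 = 25
P2: v1 -> pp1 = 25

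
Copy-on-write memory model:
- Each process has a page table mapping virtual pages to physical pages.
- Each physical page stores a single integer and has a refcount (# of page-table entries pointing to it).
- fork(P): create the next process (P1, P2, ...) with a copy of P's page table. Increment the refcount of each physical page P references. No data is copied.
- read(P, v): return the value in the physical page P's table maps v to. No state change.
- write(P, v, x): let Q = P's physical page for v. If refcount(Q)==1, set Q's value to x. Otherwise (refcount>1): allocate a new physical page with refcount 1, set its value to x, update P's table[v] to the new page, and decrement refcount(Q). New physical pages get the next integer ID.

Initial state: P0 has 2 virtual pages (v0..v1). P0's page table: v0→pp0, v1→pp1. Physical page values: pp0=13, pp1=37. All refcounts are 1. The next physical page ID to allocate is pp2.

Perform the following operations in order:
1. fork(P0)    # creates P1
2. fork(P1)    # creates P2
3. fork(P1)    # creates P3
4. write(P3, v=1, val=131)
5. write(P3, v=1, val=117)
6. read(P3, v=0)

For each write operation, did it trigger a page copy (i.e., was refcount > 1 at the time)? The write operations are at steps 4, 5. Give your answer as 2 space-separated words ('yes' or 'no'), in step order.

Op 1: fork(P0) -> P1. 2 ppages; refcounts: pp0:2 pp1:2
Op 2: fork(P1) -> P2. 2 ppages; refcounts: pp0:3 pp1:3
Op 3: fork(P1) -> P3. 2 ppages; refcounts: pp0:4 pp1:4
Op 4: write(P3, v1, 131). refcount(pp1)=4>1 -> COPY to pp2. 3 ppages; refcounts: pp0:4 pp1:3 pp2:1
Op 5: write(P3, v1, 117). refcount(pp2)=1 -> write in place. 3 ppages; refcounts: pp0:4 pp1:3 pp2:1
Op 6: read(P3, v0) -> 13. No state change.

yes no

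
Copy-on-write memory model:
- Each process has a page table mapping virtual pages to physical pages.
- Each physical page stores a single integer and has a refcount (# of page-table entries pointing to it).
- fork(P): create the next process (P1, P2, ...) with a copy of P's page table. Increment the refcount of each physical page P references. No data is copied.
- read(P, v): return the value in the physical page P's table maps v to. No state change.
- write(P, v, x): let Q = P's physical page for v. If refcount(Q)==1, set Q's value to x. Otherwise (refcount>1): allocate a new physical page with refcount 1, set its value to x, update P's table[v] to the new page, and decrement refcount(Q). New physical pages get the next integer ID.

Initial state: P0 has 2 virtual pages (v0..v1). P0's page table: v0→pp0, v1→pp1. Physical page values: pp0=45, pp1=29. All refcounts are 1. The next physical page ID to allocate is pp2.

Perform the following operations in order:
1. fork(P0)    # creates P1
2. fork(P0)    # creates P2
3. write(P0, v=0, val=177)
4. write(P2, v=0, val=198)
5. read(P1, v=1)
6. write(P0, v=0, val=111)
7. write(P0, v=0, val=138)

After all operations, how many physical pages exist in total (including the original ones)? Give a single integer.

Answer: 4

Derivation:
Op 1: fork(P0) -> P1. 2 ppages; refcounts: pp0:2 pp1:2
Op 2: fork(P0) -> P2. 2 ppages; refcounts: pp0:3 pp1:3
Op 3: write(P0, v0, 177). refcount(pp0)=3>1 -> COPY to pp2. 3 ppages; refcounts: pp0:2 pp1:3 pp2:1
Op 4: write(P2, v0, 198). refcount(pp0)=2>1 -> COPY to pp3. 4 ppages; refcounts: pp0:1 pp1:3 pp2:1 pp3:1
Op 5: read(P1, v1) -> 29. No state change.
Op 6: write(P0, v0, 111). refcount(pp2)=1 -> write in place. 4 ppages; refcounts: pp0:1 pp1:3 pp2:1 pp3:1
Op 7: write(P0, v0, 138). refcount(pp2)=1 -> write in place. 4 ppages; refcounts: pp0:1 pp1:3 pp2:1 pp3:1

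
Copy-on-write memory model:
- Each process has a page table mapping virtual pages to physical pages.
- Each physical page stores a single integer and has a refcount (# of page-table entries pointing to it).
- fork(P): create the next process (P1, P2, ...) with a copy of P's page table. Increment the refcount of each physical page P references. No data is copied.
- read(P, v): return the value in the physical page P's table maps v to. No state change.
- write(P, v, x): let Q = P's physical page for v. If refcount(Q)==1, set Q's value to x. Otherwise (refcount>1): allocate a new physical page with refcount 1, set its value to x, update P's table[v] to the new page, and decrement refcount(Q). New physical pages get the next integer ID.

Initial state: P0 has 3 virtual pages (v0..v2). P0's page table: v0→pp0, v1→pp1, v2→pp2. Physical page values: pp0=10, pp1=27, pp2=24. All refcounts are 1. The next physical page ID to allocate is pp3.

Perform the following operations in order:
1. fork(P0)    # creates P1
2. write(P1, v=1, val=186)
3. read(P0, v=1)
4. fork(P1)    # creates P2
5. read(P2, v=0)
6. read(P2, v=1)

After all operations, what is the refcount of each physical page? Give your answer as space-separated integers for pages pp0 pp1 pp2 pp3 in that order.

Answer: 3 1 3 2

Derivation:
Op 1: fork(P0) -> P1. 3 ppages; refcounts: pp0:2 pp1:2 pp2:2
Op 2: write(P1, v1, 186). refcount(pp1)=2>1 -> COPY to pp3. 4 ppages; refcounts: pp0:2 pp1:1 pp2:2 pp3:1
Op 3: read(P0, v1) -> 27. No state change.
Op 4: fork(P1) -> P2. 4 ppages; refcounts: pp0:3 pp1:1 pp2:3 pp3:2
Op 5: read(P2, v0) -> 10. No state change.
Op 6: read(P2, v1) -> 186. No state change.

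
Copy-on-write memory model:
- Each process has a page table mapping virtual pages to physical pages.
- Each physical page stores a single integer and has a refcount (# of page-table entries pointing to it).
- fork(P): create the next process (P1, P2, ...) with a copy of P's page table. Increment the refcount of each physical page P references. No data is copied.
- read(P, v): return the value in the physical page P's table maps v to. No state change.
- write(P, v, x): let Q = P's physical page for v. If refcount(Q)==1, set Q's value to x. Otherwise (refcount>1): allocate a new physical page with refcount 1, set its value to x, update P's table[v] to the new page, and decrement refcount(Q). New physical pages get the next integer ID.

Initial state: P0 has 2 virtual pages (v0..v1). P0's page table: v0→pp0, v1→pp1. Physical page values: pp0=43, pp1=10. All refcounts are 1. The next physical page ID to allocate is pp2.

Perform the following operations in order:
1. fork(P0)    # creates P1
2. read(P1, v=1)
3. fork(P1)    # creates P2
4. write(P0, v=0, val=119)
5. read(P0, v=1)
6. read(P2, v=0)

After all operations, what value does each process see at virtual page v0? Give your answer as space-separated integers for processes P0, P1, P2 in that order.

Answer: 119 43 43

Derivation:
Op 1: fork(P0) -> P1. 2 ppages; refcounts: pp0:2 pp1:2
Op 2: read(P1, v1) -> 10. No state change.
Op 3: fork(P1) -> P2. 2 ppages; refcounts: pp0:3 pp1:3
Op 4: write(P0, v0, 119). refcount(pp0)=3>1 -> COPY to pp2. 3 ppages; refcounts: pp0:2 pp1:3 pp2:1
Op 5: read(P0, v1) -> 10. No state change.
Op 6: read(P2, v0) -> 43. No state change.
P0: v0 -> pp2 = 119
P1: v0 -> pp0 = 43
P2: v0 -> pp0 = 43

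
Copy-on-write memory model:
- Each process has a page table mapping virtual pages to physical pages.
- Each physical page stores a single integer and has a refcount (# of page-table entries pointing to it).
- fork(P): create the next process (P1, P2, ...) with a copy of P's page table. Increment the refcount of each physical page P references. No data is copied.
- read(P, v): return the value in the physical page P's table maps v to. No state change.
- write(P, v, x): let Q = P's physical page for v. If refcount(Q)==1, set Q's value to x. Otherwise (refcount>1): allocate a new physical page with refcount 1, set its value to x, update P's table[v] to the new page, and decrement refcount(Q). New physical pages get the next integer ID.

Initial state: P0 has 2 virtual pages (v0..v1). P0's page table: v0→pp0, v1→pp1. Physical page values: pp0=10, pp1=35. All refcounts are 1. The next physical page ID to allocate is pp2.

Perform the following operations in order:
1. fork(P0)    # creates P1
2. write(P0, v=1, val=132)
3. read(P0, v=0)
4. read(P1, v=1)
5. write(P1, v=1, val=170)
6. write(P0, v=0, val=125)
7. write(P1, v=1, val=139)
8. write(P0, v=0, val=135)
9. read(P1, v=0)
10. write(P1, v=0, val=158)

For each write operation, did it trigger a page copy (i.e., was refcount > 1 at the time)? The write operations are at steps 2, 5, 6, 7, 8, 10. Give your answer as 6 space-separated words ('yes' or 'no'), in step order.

Op 1: fork(P0) -> P1. 2 ppages; refcounts: pp0:2 pp1:2
Op 2: write(P0, v1, 132). refcount(pp1)=2>1 -> COPY to pp2. 3 ppages; refcounts: pp0:2 pp1:1 pp2:1
Op 3: read(P0, v0) -> 10. No state change.
Op 4: read(P1, v1) -> 35. No state change.
Op 5: write(P1, v1, 170). refcount(pp1)=1 -> write in place. 3 ppages; refcounts: pp0:2 pp1:1 pp2:1
Op 6: write(P0, v0, 125). refcount(pp0)=2>1 -> COPY to pp3. 4 ppages; refcounts: pp0:1 pp1:1 pp2:1 pp3:1
Op 7: write(P1, v1, 139). refcount(pp1)=1 -> write in place. 4 ppages; refcounts: pp0:1 pp1:1 pp2:1 pp3:1
Op 8: write(P0, v0, 135). refcount(pp3)=1 -> write in place. 4 ppages; refcounts: pp0:1 pp1:1 pp2:1 pp3:1
Op 9: read(P1, v0) -> 10. No state change.
Op 10: write(P1, v0, 158). refcount(pp0)=1 -> write in place. 4 ppages; refcounts: pp0:1 pp1:1 pp2:1 pp3:1

yes no yes no no no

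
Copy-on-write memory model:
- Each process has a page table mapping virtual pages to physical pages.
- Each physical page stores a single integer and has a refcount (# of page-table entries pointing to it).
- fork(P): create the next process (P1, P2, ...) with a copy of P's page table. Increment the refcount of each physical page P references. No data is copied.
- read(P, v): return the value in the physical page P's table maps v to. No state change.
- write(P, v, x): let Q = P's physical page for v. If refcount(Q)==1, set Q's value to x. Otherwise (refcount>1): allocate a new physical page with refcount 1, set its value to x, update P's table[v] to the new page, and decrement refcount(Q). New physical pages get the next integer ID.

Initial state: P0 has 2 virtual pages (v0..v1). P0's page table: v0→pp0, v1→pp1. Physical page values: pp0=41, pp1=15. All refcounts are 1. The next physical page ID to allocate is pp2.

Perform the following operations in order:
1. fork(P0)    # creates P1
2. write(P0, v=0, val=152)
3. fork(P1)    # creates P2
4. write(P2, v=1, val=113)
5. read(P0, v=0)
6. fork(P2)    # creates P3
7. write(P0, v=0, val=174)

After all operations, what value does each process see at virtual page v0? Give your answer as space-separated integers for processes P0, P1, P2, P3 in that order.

Answer: 174 41 41 41

Derivation:
Op 1: fork(P0) -> P1. 2 ppages; refcounts: pp0:2 pp1:2
Op 2: write(P0, v0, 152). refcount(pp0)=2>1 -> COPY to pp2. 3 ppages; refcounts: pp0:1 pp1:2 pp2:1
Op 3: fork(P1) -> P2. 3 ppages; refcounts: pp0:2 pp1:3 pp2:1
Op 4: write(P2, v1, 113). refcount(pp1)=3>1 -> COPY to pp3. 4 ppages; refcounts: pp0:2 pp1:2 pp2:1 pp3:1
Op 5: read(P0, v0) -> 152. No state change.
Op 6: fork(P2) -> P3. 4 ppages; refcounts: pp0:3 pp1:2 pp2:1 pp3:2
Op 7: write(P0, v0, 174). refcount(pp2)=1 -> write in place. 4 ppages; refcounts: pp0:3 pp1:2 pp2:1 pp3:2
P0: v0 -> pp2 = 174
P1: v0 -> pp0 = 41
P2: v0 -> pp0 = 41
P3: v0 -> pp0 = 41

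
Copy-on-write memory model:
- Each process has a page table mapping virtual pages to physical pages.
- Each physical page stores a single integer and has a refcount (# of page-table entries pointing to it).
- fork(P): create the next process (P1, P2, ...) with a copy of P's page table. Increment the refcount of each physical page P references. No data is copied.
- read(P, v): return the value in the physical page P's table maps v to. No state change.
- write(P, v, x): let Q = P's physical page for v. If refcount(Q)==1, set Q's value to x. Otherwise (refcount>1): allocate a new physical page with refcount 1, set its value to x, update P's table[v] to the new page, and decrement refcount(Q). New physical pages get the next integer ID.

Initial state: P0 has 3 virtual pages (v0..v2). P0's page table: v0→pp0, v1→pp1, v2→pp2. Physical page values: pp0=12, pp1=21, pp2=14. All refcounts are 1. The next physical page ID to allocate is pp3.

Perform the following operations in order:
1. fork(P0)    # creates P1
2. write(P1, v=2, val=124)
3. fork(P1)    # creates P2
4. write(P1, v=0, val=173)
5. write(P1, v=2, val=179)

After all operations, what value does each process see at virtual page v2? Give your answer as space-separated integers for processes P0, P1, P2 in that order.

Answer: 14 179 124

Derivation:
Op 1: fork(P0) -> P1. 3 ppages; refcounts: pp0:2 pp1:2 pp2:2
Op 2: write(P1, v2, 124). refcount(pp2)=2>1 -> COPY to pp3. 4 ppages; refcounts: pp0:2 pp1:2 pp2:1 pp3:1
Op 3: fork(P1) -> P2. 4 ppages; refcounts: pp0:3 pp1:3 pp2:1 pp3:2
Op 4: write(P1, v0, 173). refcount(pp0)=3>1 -> COPY to pp4. 5 ppages; refcounts: pp0:2 pp1:3 pp2:1 pp3:2 pp4:1
Op 5: write(P1, v2, 179). refcount(pp3)=2>1 -> COPY to pp5. 6 ppages; refcounts: pp0:2 pp1:3 pp2:1 pp3:1 pp4:1 pp5:1
P0: v2 -> pp2 = 14
P1: v2 -> pp5 = 179
P2: v2 -> pp3 = 124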